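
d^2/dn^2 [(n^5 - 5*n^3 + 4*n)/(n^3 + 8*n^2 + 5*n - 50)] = 2*(n^4 + 20*n^3 + 150*n^2 + 158*n - 5)/(n^4 + 20*n^3 + 150*n^2 + 500*n + 625)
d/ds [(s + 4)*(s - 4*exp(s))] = s - (s + 4)*(4*exp(s) - 1) - 4*exp(s)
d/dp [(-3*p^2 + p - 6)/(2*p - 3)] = 3*(-2*p^2 + 6*p + 3)/(4*p^2 - 12*p + 9)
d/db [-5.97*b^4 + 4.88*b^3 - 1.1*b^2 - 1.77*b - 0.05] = -23.88*b^3 + 14.64*b^2 - 2.2*b - 1.77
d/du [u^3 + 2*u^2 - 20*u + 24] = 3*u^2 + 4*u - 20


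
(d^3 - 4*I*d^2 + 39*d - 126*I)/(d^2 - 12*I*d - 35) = (d^2 + 3*I*d + 18)/(d - 5*I)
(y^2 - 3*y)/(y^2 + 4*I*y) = (y - 3)/(y + 4*I)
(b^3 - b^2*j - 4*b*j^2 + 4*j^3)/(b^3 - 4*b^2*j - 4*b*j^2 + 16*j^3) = (b - j)/(b - 4*j)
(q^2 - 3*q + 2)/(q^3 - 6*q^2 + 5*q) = (q - 2)/(q*(q - 5))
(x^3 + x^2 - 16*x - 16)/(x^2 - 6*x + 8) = (x^2 + 5*x + 4)/(x - 2)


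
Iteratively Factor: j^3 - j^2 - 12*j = (j - 4)*(j^2 + 3*j) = (j - 4)*(j + 3)*(j)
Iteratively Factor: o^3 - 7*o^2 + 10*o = (o - 2)*(o^2 - 5*o) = o*(o - 2)*(o - 5)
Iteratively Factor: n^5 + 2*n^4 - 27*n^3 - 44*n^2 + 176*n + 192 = (n + 4)*(n^4 - 2*n^3 - 19*n^2 + 32*n + 48) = (n - 4)*(n + 4)*(n^3 + 2*n^2 - 11*n - 12) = (n - 4)*(n + 1)*(n + 4)*(n^2 + n - 12) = (n - 4)*(n - 3)*(n + 1)*(n + 4)*(n + 4)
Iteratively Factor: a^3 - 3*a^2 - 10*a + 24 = (a - 4)*(a^2 + a - 6) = (a - 4)*(a + 3)*(a - 2)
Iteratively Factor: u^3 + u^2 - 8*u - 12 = (u - 3)*(u^2 + 4*u + 4) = (u - 3)*(u + 2)*(u + 2)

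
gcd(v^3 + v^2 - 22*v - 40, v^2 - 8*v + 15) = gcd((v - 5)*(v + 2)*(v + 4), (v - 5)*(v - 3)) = v - 5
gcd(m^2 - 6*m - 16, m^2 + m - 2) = m + 2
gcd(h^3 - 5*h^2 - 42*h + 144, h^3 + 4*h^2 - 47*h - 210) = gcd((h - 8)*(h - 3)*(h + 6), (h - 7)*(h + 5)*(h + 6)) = h + 6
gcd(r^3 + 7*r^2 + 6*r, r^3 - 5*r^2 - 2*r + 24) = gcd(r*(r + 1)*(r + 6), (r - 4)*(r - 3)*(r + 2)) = 1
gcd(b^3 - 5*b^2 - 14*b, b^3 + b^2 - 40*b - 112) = b - 7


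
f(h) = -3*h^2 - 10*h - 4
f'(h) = -6*h - 10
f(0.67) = -12.05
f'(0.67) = -14.02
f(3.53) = -76.68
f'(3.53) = -31.18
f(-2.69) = 1.19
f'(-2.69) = 6.14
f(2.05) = -37.11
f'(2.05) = -22.30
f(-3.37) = -4.37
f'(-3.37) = 10.22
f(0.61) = -11.22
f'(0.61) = -13.66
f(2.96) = -59.88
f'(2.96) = -27.76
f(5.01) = -129.40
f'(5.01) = -40.06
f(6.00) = -172.00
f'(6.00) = -46.00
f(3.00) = -61.00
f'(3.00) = -28.00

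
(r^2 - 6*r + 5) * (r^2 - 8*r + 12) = r^4 - 14*r^3 + 65*r^2 - 112*r + 60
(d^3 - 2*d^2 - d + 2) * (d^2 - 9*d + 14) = d^5 - 11*d^4 + 31*d^3 - 17*d^2 - 32*d + 28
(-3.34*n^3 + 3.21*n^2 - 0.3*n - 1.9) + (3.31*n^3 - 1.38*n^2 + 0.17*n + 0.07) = -0.0299999999999998*n^3 + 1.83*n^2 - 0.13*n - 1.83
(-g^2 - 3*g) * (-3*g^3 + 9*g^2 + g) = 3*g^5 - 28*g^3 - 3*g^2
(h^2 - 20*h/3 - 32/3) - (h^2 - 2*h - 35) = 73/3 - 14*h/3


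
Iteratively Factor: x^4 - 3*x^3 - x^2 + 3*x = (x - 1)*(x^3 - 2*x^2 - 3*x) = (x - 3)*(x - 1)*(x^2 + x) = x*(x - 3)*(x - 1)*(x + 1)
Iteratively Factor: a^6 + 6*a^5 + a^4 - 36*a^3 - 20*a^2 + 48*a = (a + 4)*(a^5 + 2*a^4 - 7*a^3 - 8*a^2 + 12*a) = a*(a + 4)*(a^4 + 2*a^3 - 7*a^2 - 8*a + 12) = a*(a + 2)*(a + 4)*(a^3 - 7*a + 6) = a*(a + 2)*(a + 3)*(a + 4)*(a^2 - 3*a + 2) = a*(a - 2)*(a + 2)*(a + 3)*(a + 4)*(a - 1)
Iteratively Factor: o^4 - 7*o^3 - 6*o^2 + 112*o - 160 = (o - 5)*(o^3 - 2*o^2 - 16*o + 32) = (o - 5)*(o - 4)*(o^2 + 2*o - 8) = (o - 5)*(o - 4)*(o + 4)*(o - 2)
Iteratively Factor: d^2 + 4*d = (d)*(d + 4)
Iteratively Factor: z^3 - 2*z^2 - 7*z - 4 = (z + 1)*(z^2 - 3*z - 4) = (z - 4)*(z + 1)*(z + 1)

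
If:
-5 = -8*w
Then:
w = 5/8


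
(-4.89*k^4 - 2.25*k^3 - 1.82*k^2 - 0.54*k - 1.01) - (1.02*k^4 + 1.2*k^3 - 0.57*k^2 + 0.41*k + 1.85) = -5.91*k^4 - 3.45*k^3 - 1.25*k^2 - 0.95*k - 2.86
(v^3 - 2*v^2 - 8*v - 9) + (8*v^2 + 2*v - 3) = v^3 + 6*v^2 - 6*v - 12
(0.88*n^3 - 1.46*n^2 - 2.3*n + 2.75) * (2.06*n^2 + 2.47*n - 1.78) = 1.8128*n^5 - 0.834*n^4 - 9.9106*n^3 + 2.5828*n^2 + 10.8865*n - 4.895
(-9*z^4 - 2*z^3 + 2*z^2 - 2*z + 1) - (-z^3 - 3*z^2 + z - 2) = -9*z^4 - z^3 + 5*z^2 - 3*z + 3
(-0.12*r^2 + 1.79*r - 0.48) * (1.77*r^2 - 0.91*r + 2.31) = -0.2124*r^4 + 3.2775*r^3 - 2.7557*r^2 + 4.5717*r - 1.1088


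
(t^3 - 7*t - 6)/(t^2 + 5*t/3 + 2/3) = 3*(t^2 - t - 6)/(3*t + 2)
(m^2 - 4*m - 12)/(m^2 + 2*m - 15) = (m^2 - 4*m - 12)/(m^2 + 2*m - 15)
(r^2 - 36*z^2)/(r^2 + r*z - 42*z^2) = (r + 6*z)/(r + 7*z)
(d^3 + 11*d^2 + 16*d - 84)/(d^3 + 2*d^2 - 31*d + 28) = (d^2 + 4*d - 12)/(d^2 - 5*d + 4)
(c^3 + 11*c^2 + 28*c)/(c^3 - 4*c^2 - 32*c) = (c + 7)/(c - 8)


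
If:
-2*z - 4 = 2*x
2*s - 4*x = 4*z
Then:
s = -4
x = -z - 2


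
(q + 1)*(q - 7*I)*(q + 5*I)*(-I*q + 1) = -I*q^4 - q^3 - I*q^3 - q^2 - 37*I*q^2 + 35*q - 37*I*q + 35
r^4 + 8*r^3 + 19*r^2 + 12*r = r*(r + 1)*(r + 3)*(r + 4)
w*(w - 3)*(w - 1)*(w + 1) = w^4 - 3*w^3 - w^2 + 3*w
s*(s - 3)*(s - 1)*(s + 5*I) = s^4 - 4*s^3 + 5*I*s^3 + 3*s^2 - 20*I*s^2 + 15*I*s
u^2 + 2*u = u*(u + 2)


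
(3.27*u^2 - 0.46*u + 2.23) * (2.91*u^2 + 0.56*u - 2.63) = 9.5157*u^4 + 0.4926*u^3 - 2.3684*u^2 + 2.4586*u - 5.8649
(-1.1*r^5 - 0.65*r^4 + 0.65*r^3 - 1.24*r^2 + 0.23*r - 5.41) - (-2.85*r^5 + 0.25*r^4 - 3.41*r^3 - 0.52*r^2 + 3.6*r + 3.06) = 1.75*r^5 - 0.9*r^4 + 4.06*r^3 - 0.72*r^2 - 3.37*r - 8.47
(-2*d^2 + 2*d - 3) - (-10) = -2*d^2 + 2*d + 7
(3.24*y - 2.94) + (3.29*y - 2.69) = 6.53*y - 5.63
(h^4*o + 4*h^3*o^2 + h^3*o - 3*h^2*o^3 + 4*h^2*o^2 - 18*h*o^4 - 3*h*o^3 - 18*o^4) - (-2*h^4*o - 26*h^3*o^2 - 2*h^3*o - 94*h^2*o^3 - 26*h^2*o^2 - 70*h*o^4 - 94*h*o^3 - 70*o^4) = 3*h^4*o + 30*h^3*o^2 + 3*h^3*o + 91*h^2*o^3 + 30*h^2*o^2 + 52*h*o^4 + 91*h*o^3 + 52*o^4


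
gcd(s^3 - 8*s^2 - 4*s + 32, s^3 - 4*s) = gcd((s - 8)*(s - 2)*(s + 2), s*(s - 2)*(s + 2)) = s^2 - 4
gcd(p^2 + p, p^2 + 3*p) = p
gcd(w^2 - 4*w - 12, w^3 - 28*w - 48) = w^2 - 4*w - 12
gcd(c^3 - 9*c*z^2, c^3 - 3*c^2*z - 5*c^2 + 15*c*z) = -c^2 + 3*c*z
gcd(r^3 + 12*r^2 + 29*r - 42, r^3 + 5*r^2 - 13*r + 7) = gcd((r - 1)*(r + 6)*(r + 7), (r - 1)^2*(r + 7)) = r^2 + 6*r - 7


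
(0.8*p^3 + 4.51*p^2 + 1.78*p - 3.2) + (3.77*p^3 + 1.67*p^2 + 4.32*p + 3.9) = 4.57*p^3 + 6.18*p^2 + 6.1*p + 0.7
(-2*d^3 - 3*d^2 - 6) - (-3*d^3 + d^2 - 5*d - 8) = d^3 - 4*d^2 + 5*d + 2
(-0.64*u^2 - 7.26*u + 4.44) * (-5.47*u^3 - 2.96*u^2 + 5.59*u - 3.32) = 3.5008*u^5 + 41.6066*u^4 - 6.3748*u^3 - 51.601*u^2 + 48.9228*u - 14.7408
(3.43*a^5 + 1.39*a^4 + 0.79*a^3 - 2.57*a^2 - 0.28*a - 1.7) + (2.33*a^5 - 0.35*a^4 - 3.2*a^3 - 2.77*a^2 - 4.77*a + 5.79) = 5.76*a^5 + 1.04*a^4 - 2.41*a^3 - 5.34*a^2 - 5.05*a + 4.09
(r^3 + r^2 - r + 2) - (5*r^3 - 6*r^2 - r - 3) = -4*r^3 + 7*r^2 + 5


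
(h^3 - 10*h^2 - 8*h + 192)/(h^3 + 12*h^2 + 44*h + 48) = (h^2 - 14*h + 48)/(h^2 + 8*h + 12)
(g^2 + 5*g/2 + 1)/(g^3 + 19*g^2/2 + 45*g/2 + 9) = (g + 2)/(g^2 + 9*g + 18)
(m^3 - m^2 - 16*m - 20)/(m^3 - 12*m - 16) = (m - 5)/(m - 4)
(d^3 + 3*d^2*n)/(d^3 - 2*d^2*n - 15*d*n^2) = d/(d - 5*n)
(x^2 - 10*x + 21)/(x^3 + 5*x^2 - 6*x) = (x^2 - 10*x + 21)/(x*(x^2 + 5*x - 6))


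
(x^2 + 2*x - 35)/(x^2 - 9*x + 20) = (x + 7)/(x - 4)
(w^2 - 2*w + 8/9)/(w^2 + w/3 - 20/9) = (3*w - 2)/(3*w + 5)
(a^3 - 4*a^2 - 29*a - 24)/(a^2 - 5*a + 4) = (a^3 - 4*a^2 - 29*a - 24)/(a^2 - 5*a + 4)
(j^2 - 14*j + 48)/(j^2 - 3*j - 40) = (j - 6)/(j + 5)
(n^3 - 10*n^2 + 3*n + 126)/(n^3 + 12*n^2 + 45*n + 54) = (n^2 - 13*n + 42)/(n^2 + 9*n + 18)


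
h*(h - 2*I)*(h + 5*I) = h^3 + 3*I*h^2 + 10*h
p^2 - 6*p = p*(p - 6)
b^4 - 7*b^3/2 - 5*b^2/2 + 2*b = b*(b - 4)*(b - 1/2)*(b + 1)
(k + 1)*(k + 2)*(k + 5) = k^3 + 8*k^2 + 17*k + 10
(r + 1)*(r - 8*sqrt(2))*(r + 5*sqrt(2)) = r^3 - 3*sqrt(2)*r^2 + r^2 - 80*r - 3*sqrt(2)*r - 80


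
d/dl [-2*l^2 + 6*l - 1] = 6 - 4*l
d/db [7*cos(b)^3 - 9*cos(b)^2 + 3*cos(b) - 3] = 3*(-7*cos(b)^2 + 6*cos(b) - 1)*sin(b)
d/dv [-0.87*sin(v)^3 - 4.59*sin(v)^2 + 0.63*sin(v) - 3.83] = (-2.61*sin(v)^2 - 9.18*sin(v) + 0.63)*cos(v)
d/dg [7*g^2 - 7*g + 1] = 14*g - 7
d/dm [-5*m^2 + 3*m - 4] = 3 - 10*m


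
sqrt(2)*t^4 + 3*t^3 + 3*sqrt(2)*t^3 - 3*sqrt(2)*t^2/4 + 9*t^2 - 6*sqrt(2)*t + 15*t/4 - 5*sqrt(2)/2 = (t + 5/2)*(t - sqrt(2)/2)*(t + 2*sqrt(2))*(sqrt(2)*t + sqrt(2)/2)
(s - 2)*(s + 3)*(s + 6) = s^3 + 7*s^2 - 36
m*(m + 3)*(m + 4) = m^3 + 7*m^2 + 12*m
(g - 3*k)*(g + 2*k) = g^2 - g*k - 6*k^2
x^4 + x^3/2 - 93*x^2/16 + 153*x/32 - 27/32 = (x - 3/2)*(x - 3/4)*(x - 1/4)*(x + 3)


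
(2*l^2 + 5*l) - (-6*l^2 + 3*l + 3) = 8*l^2 + 2*l - 3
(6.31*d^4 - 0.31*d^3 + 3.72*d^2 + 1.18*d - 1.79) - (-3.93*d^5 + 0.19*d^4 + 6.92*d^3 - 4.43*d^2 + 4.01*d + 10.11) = 3.93*d^5 + 6.12*d^4 - 7.23*d^3 + 8.15*d^2 - 2.83*d - 11.9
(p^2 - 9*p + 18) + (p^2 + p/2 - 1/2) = 2*p^2 - 17*p/2 + 35/2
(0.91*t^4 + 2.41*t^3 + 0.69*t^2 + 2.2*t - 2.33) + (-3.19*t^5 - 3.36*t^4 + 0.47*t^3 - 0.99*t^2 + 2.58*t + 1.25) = -3.19*t^5 - 2.45*t^4 + 2.88*t^3 - 0.3*t^2 + 4.78*t - 1.08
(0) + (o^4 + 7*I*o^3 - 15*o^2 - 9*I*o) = o^4 + 7*I*o^3 - 15*o^2 - 9*I*o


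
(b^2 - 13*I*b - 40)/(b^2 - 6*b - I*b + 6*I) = (b^2 - 13*I*b - 40)/(b^2 - 6*b - I*b + 6*I)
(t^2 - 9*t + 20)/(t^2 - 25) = (t - 4)/(t + 5)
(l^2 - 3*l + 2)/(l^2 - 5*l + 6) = (l - 1)/(l - 3)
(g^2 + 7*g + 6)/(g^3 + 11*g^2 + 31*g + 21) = (g + 6)/(g^2 + 10*g + 21)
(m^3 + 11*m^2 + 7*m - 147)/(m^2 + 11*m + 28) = (m^2 + 4*m - 21)/(m + 4)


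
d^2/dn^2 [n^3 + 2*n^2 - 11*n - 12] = 6*n + 4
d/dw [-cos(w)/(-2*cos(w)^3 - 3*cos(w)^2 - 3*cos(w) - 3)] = 4*(4*cos(w)^3 + 3*cos(w)^2 - 3)*sin(w)/(9*cos(w) + 3*cos(2*w) + cos(3*w) + 9)^2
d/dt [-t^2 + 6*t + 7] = 6 - 2*t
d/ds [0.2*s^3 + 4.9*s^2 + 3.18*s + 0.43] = 0.6*s^2 + 9.8*s + 3.18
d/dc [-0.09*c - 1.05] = -0.0900000000000000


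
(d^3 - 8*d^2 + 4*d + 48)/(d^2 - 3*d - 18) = (d^2 - 2*d - 8)/(d + 3)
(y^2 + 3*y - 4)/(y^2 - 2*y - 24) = (y - 1)/(y - 6)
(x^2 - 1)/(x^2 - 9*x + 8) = (x + 1)/(x - 8)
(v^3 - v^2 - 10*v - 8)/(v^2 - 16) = (v^2 + 3*v + 2)/(v + 4)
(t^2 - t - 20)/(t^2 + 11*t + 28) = (t - 5)/(t + 7)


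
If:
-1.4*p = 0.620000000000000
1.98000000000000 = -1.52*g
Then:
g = -1.30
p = -0.44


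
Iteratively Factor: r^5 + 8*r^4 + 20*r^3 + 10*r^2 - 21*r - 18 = (r + 3)*(r^4 + 5*r^3 + 5*r^2 - 5*r - 6) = (r - 1)*(r + 3)*(r^3 + 6*r^2 + 11*r + 6) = (r - 1)*(r + 1)*(r + 3)*(r^2 + 5*r + 6) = (r - 1)*(r + 1)*(r + 2)*(r + 3)*(r + 3)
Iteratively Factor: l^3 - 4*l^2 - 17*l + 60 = (l - 5)*(l^2 + l - 12) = (l - 5)*(l + 4)*(l - 3)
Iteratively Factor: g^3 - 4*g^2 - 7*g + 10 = (g - 5)*(g^2 + g - 2) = (g - 5)*(g + 2)*(g - 1)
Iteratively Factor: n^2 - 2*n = (n - 2)*(n)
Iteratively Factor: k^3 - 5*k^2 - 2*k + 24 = (k - 4)*(k^2 - k - 6) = (k - 4)*(k - 3)*(k + 2)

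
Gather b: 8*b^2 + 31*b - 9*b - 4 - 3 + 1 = 8*b^2 + 22*b - 6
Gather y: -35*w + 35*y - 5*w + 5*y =-40*w + 40*y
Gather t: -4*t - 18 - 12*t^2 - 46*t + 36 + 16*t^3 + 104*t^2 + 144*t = 16*t^3 + 92*t^2 + 94*t + 18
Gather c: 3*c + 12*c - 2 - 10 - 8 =15*c - 20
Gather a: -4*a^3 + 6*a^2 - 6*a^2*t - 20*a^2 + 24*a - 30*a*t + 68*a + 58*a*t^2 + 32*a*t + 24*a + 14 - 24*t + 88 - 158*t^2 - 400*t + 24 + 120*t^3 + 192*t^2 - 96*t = -4*a^3 + a^2*(-6*t - 14) + a*(58*t^2 + 2*t + 116) + 120*t^3 + 34*t^2 - 520*t + 126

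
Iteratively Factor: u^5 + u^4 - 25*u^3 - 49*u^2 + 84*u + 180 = (u + 2)*(u^4 - u^3 - 23*u^2 - 3*u + 90) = (u + 2)*(u + 3)*(u^3 - 4*u^2 - 11*u + 30) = (u - 2)*(u + 2)*(u + 3)*(u^2 - 2*u - 15) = (u - 2)*(u + 2)*(u + 3)^2*(u - 5)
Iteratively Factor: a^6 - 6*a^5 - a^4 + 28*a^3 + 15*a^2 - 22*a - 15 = (a + 1)*(a^5 - 7*a^4 + 6*a^3 + 22*a^2 - 7*a - 15) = (a + 1)^2*(a^4 - 8*a^3 + 14*a^2 + 8*a - 15) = (a - 5)*(a + 1)^2*(a^3 - 3*a^2 - a + 3) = (a - 5)*(a - 1)*(a + 1)^2*(a^2 - 2*a - 3) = (a - 5)*(a - 3)*(a - 1)*(a + 1)^2*(a + 1)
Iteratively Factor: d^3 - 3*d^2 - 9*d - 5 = (d + 1)*(d^2 - 4*d - 5) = (d + 1)^2*(d - 5)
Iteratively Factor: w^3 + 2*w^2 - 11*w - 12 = (w - 3)*(w^2 + 5*w + 4) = (w - 3)*(w + 1)*(w + 4)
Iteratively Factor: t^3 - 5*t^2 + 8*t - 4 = (t - 2)*(t^2 - 3*t + 2) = (t - 2)*(t - 1)*(t - 2)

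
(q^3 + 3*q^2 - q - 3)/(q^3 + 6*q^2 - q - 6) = (q + 3)/(q + 6)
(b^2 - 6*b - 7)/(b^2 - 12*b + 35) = (b + 1)/(b - 5)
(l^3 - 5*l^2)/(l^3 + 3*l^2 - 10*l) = l*(l - 5)/(l^2 + 3*l - 10)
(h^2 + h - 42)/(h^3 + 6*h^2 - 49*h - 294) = (h - 6)/(h^2 - h - 42)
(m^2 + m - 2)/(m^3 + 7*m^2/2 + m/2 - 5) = 2/(2*m + 5)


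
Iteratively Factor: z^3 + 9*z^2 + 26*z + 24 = (z + 3)*(z^2 + 6*z + 8) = (z + 3)*(z + 4)*(z + 2)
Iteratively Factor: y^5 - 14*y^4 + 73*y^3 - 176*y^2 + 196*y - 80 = (y - 2)*(y^4 - 12*y^3 + 49*y^2 - 78*y + 40) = (y - 2)*(y - 1)*(y^3 - 11*y^2 + 38*y - 40) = (y - 4)*(y - 2)*(y - 1)*(y^2 - 7*y + 10) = (y - 4)*(y - 2)^2*(y - 1)*(y - 5)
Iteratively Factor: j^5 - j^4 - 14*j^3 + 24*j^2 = (j - 3)*(j^4 + 2*j^3 - 8*j^2) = (j - 3)*(j - 2)*(j^3 + 4*j^2) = j*(j - 3)*(j - 2)*(j^2 + 4*j) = j*(j - 3)*(j - 2)*(j + 4)*(j)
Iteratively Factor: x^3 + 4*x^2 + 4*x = (x)*(x^2 + 4*x + 4) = x*(x + 2)*(x + 2)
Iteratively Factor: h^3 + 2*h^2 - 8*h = (h + 4)*(h^2 - 2*h) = h*(h + 4)*(h - 2)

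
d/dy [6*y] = 6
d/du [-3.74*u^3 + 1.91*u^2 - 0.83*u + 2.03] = -11.22*u^2 + 3.82*u - 0.83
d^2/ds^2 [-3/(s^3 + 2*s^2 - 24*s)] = 6*(s*(3*s + 2)*(s^2 + 2*s - 24) - (3*s^2 + 4*s - 24)^2)/(s^3*(s^2 + 2*s - 24)^3)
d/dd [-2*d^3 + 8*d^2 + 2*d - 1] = -6*d^2 + 16*d + 2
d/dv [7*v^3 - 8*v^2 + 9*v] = 21*v^2 - 16*v + 9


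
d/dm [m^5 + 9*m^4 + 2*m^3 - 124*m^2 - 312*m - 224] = 5*m^4 + 36*m^3 + 6*m^2 - 248*m - 312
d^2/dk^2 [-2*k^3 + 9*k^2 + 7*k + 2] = 18 - 12*k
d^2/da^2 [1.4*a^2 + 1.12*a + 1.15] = 2.80000000000000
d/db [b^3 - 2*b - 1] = 3*b^2 - 2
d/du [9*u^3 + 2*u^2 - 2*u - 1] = 27*u^2 + 4*u - 2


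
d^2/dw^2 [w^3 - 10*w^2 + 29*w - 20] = 6*w - 20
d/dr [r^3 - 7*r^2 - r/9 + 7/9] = 3*r^2 - 14*r - 1/9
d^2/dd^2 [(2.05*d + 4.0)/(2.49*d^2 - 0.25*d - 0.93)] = ((-30.627*d - 18.895)*(-2.49*d^2 + 0.25*d + 0.93) - (2.05*d + 4.0)*(4.98*d - 0.25)*(9.96*d - 0.5))/(-2.49*d^2 + 0.25*d + 0.93)^3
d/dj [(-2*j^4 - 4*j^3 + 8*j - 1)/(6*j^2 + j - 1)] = (-24*j^5 - 30*j^4 - 36*j^2 + 12*j - 7)/(36*j^4 + 12*j^3 - 11*j^2 - 2*j + 1)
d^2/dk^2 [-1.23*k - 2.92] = 0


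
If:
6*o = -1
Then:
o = -1/6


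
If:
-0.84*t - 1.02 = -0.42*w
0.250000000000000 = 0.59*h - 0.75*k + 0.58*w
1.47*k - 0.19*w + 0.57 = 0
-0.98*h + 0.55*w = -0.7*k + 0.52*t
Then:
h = 0.23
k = -0.43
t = -1.40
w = -0.36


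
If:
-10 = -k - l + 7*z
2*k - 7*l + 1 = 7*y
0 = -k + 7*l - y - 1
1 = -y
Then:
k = -8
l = -8/7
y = -1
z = -134/49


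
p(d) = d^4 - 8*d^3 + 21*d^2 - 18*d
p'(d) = 4*d^3 - 24*d^2 + 42*d - 18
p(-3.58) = 864.91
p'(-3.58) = -659.48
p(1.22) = -3.02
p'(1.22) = 4.78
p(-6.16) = 4217.57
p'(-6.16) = -2122.39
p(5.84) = 180.88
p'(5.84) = 205.45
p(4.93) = 53.81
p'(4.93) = 85.04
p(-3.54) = 838.82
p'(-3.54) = -644.89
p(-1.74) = 146.21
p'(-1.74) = -184.81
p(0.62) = -4.85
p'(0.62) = -0.23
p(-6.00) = 3888.00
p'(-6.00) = -1998.00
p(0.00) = 0.00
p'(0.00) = -18.00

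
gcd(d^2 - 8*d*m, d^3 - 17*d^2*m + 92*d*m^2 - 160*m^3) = d - 8*m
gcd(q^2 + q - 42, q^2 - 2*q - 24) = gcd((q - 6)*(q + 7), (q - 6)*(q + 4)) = q - 6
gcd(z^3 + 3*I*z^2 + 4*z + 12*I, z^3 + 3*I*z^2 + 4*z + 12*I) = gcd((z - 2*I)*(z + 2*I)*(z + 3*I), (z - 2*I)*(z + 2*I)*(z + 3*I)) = z^3 + 3*I*z^2 + 4*z + 12*I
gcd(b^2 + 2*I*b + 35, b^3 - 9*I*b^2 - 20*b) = b - 5*I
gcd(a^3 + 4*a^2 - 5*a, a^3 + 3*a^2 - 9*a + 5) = a^2 + 4*a - 5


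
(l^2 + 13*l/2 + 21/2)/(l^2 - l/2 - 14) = (l + 3)/(l - 4)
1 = 1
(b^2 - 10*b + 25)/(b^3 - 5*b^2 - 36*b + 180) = (b - 5)/(b^2 - 36)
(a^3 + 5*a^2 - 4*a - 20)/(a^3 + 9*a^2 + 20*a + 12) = (a^2 + 3*a - 10)/(a^2 + 7*a + 6)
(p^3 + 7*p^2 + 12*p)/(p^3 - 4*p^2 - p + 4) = p*(p^2 + 7*p + 12)/(p^3 - 4*p^2 - p + 4)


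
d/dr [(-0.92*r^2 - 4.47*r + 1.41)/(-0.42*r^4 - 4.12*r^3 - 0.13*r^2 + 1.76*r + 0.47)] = (-0.7728*r^5 - 9.4226*r^4 - 34.464*r^3 + 15.2273*r^2 - 0.498200000000001*r - 4.5825)/(0.1764*r^8 + 3.4608*r^7 + 17.0836*r^6 - 0.4072*r^5 - 14.8803*r^4 - 4.3304*r^3 + 2.9754*r^2 + 1.6544*r + 0.2209)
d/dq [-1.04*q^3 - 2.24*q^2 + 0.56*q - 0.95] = -3.12*q^2 - 4.48*q + 0.56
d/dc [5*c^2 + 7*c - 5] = 10*c + 7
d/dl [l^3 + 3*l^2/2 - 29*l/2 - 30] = 3*l^2 + 3*l - 29/2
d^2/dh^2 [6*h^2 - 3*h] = 12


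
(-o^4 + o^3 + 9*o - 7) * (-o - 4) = o^5 + 3*o^4 - 4*o^3 - 9*o^2 - 29*o + 28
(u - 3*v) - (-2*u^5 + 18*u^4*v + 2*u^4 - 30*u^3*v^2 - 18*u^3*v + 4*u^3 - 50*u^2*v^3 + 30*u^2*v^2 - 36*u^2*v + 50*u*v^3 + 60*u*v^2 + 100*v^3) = 2*u^5 - 18*u^4*v - 2*u^4 + 30*u^3*v^2 + 18*u^3*v - 4*u^3 + 50*u^2*v^3 - 30*u^2*v^2 + 36*u^2*v - 50*u*v^3 - 60*u*v^2 + u - 100*v^3 - 3*v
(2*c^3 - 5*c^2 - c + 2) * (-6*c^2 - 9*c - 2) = -12*c^5 + 12*c^4 + 47*c^3 + 7*c^2 - 16*c - 4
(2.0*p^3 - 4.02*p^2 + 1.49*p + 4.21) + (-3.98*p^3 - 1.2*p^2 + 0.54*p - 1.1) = -1.98*p^3 - 5.22*p^2 + 2.03*p + 3.11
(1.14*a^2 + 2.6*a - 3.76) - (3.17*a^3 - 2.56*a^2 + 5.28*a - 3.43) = -3.17*a^3 + 3.7*a^2 - 2.68*a - 0.33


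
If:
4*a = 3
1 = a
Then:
No Solution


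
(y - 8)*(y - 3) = y^2 - 11*y + 24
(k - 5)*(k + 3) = k^2 - 2*k - 15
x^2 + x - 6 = (x - 2)*(x + 3)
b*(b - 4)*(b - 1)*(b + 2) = b^4 - 3*b^3 - 6*b^2 + 8*b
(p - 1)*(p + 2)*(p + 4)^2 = p^4 + 9*p^3 + 22*p^2 - 32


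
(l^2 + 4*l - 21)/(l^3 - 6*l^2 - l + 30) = (l + 7)/(l^2 - 3*l - 10)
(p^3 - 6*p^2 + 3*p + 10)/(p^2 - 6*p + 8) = (p^2 - 4*p - 5)/(p - 4)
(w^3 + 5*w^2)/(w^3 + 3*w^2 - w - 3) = w^2*(w + 5)/(w^3 + 3*w^2 - w - 3)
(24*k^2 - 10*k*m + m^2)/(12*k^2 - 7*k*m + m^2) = (6*k - m)/(3*k - m)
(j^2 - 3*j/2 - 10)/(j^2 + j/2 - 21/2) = (2*j^2 - 3*j - 20)/(2*j^2 + j - 21)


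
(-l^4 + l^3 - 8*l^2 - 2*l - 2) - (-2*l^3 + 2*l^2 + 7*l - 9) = -l^4 + 3*l^3 - 10*l^2 - 9*l + 7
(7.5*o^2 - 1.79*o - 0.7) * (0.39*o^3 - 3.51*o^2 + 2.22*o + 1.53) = 2.925*o^5 - 27.0231*o^4 + 22.6599*o^3 + 9.9582*o^2 - 4.2927*o - 1.071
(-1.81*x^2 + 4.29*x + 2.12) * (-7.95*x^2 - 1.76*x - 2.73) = 14.3895*x^4 - 30.9199*x^3 - 19.4631*x^2 - 15.4429*x - 5.7876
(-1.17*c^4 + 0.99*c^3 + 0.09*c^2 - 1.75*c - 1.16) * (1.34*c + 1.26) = -1.5678*c^5 - 0.1476*c^4 + 1.368*c^3 - 2.2316*c^2 - 3.7594*c - 1.4616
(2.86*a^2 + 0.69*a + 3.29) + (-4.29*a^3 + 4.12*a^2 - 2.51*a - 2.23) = -4.29*a^3 + 6.98*a^2 - 1.82*a + 1.06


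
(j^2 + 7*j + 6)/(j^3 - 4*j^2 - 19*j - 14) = (j + 6)/(j^2 - 5*j - 14)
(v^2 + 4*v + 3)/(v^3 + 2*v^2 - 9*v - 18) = (v + 1)/(v^2 - v - 6)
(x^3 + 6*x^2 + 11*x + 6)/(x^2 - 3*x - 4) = (x^2 + 5*x + 6)/(x - 4)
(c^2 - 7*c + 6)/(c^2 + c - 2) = (c - 6)/(c + 2)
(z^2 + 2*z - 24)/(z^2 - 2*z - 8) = (z + 6)/(z + 2)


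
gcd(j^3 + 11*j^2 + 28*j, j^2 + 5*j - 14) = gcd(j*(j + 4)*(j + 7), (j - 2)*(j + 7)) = j + 7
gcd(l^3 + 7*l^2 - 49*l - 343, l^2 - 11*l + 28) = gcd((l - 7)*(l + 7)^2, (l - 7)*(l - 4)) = l - 7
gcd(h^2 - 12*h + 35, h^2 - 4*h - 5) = h - 5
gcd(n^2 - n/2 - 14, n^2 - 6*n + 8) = n - 4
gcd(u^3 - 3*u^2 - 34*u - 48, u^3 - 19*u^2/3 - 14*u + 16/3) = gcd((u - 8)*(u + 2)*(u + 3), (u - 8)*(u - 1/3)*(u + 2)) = u^2 - 6*u - 16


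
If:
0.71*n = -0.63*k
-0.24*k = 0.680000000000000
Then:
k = -2.83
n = 2.51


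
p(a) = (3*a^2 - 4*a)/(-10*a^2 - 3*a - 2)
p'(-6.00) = -0.01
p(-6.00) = -0.38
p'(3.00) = -0.05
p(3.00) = -0.15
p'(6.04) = -0.01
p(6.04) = -0.22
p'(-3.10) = -0.05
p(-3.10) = -0.46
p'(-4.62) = -0.02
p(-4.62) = -0.41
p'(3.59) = -0.03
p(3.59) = -0.17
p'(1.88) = -0.10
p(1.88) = -0.07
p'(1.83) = -0.11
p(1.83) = -0.07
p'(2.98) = -0.05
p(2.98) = -0.15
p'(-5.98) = -0.01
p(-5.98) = -0.38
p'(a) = (6*a - 4)/(-10*a^2 - 3*a - 2) + (20*a + 3)*(3*a^2 - 4*a)/(-10*a^2 - 3*a - 2)^2 = (-49*a^2 - 12*a + 8)/(100*a^4 + 60*a^3 + 49*a^2 + 12*a + 4)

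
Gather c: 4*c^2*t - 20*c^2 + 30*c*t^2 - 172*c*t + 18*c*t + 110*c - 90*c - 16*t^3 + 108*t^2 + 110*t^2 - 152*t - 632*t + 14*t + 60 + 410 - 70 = c^2*(4*t - 20) + c*(30*t^2 - 154*t + 20) - 16*t^3 + 218*t^2 - 770*t + 400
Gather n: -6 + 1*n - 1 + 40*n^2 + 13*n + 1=40*n^2 + 14*n - 6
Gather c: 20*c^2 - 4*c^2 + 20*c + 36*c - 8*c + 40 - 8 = 16*c^2 + 48*c + 32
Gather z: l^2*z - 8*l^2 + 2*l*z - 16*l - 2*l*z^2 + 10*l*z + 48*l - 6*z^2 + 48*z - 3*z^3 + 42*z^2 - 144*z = -8*l^2 + 32*l - 3*z^3 + z^2*(36 - 2*l) + z*(l^2 + 12*l - 96)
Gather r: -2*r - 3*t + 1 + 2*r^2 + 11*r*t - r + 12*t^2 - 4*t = 2*r^2 + r*(11*t - 3) + 12*t^2 - 7*t + 1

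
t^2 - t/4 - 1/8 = (t - 1/2)*(t + 1/4)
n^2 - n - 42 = (n - 7)*(n + 6)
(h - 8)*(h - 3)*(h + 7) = h^3 - 4*h^2 - 53*h + 168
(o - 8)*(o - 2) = o^2 - 10*o + 16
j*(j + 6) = j^2 + 6*j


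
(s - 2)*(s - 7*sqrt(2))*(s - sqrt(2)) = s^3 - 8*sqrt(2)*s^2 - 2*s^2 + 14*s + 16*sqrt(2)*s - 28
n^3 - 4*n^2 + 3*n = n*(n - 3)*(n - 1)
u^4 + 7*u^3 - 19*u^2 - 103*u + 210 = (u - 3)*(u - 2)*(u + 5)*(u + 7)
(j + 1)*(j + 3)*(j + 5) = j^3 + 9*j^2 + 23*j + 15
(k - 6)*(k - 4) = k^2 - 10*k + 24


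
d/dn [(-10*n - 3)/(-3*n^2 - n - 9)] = (30*n^2 + 10*n - (6*n + 1)*(10*n + 3) + 90)/(3*n^2 + n + 9)^2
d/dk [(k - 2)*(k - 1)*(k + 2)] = 3*k^2 - 2*k - 4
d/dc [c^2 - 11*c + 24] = 2*c - 11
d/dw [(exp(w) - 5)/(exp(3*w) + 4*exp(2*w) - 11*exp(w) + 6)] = (-2*exp(2*w) + 9*exp(w) + 49)*exp(w)/(exp(5*w) + 9*exp(4*w) + 3*exp(3*w) - 73*exp(2*w) + 96*exp(w) - 36)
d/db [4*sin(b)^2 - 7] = 4*sin(2*b)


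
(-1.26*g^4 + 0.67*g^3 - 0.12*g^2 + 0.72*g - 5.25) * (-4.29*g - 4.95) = 5.4054*g^5 + 3.3627*g^4 - 2.8017*g^3 - 2.4948*g^2 + 18.9585*g + 25.9875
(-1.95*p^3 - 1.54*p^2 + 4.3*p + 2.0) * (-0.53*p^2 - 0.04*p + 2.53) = 1.0335*p^5 + 0.8942*p^4 - 7.1509*p^3 - 5.1282*p^2 + 10.799*p + 5.06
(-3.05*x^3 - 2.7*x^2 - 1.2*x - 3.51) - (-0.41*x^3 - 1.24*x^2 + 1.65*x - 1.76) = -2.64*x^3 - 1.46*x^2 - 2.85*x - 1.75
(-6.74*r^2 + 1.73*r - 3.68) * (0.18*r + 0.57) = -1.2132*r^3 - 3.5304*r^2 + 0.3237*r - 2.0976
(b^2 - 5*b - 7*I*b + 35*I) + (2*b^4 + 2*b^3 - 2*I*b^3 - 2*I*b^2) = 2*b^4 + 2*b^3 - 2*I*b^3 + b^2 - 2*I*b^2 - 5*b - 7*I*b + 35*I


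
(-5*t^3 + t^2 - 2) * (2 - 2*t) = 10*t^4 - 12*t^3 + 2*t^2 + 4*t - 4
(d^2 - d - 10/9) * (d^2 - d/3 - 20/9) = d^4 - 4*d^3/3 - 3*d^2 + 70*d/27 + 200/81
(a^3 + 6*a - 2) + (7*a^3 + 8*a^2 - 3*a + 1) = 8*a^3 + 8*a^2 + 3*a - 1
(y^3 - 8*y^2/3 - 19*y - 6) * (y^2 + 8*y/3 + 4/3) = y^5 - 223*y^3/9 - 542*y^2/9 - 124*y/3 - 8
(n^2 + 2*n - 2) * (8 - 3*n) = -3*n^3 + 2*n^2 + 22*n - 16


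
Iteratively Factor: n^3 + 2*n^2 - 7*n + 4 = (n + 4)*(n^2 - 2*n + 1) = (n - 1)*(n + 4)*(n - 1)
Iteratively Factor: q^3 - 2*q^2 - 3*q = (q + 1)*(q^2 - 3*q) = q*(q + 1)*(q - 3)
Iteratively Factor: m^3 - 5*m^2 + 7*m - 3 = (m - 1)*(m^2 - 4*m + 3) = (m - 3)*(m - 1)*(m - 1)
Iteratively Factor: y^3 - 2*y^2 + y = (y - 1)*(y^2 - y) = y*(y - 1)*(y - 1)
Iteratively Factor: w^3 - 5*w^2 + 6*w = (w)*(w^2 - 5*w + 6) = w*(w - 2)*(w - 3)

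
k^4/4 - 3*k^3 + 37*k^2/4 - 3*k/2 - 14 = (k/4 + 1/4)*(k - 7)*(k - 4)*(k - 2)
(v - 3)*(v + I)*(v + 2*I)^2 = v^4 - 3*v^3 + 5*I*v^3 - 8*v^2 - 15*I*v^2 + 24*v - 4*I*v + 12*I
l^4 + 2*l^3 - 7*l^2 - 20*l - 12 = (l - 3)*(l + 1)*(l + 2)^2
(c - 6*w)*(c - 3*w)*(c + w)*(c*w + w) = c^4*w - 8*c^3*w^2 + c^3*w + 9*c^2*w^3 - 8*c^2*w^2 + 18*c*w^4 + 9*c*w^3 + 18*w^4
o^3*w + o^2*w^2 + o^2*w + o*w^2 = o*(o + w)*(o*w + w)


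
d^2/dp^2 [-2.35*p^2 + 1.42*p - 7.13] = -4.70000000000000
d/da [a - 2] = 1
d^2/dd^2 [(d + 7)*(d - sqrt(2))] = 2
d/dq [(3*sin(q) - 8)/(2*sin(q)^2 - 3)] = (-6*sin(q)^2 + 32*sin(q) - 9)*cos(q)/(2*sin(q)^2 - 3)^2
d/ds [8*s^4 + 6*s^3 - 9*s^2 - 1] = 2*s*(16*s^2 + 9*s - 9)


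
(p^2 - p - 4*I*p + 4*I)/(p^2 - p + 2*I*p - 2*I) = (p - 4*I)/(p + 2*I)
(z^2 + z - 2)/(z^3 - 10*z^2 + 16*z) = (z^2 + z - 2)/(z*(z^2 - 10*z + 16))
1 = 1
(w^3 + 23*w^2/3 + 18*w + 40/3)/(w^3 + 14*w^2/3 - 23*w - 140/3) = (w^2 + 6*w + 8)/(w^2 + 3*w - 28)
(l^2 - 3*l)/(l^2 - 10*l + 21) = l/(l - 7)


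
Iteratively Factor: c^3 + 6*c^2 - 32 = (c - 2)*(c^2 + 8*c + 16) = (c - 2)*(c + 4)*(c + 4)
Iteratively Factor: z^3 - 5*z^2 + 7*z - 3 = (z - 1)*(z^2 - 4*z + 3) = (z - 1)^2*(z - 3)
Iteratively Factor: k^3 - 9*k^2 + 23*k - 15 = (k - 5)*(k^2 - 4*k + 3) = (k - 5)*(k - 1)*(k - 3)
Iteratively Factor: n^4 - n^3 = (n)*(n^3 - n^2) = n^2*(n^2 - n) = n^2*(n - 1)*(n)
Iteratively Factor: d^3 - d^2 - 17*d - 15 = (d + 1)*(d^2 - 2*d - 15) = (d + 1)*(d + 3)*(d - 5)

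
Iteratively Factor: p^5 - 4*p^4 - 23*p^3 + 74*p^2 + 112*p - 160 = (p + 2)*(p^4 - 6*p^3 - 11*p^2 + 96*p - 80) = (p - 5)*(p + 2)*(p^3 - p^2 - 16*p + 16) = (p - 5)*(p - 1)*(p + 2)*(p^2 - 16) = (p - 5)*(p - 1)*(p + 2)*(p + 4)*(p - 4)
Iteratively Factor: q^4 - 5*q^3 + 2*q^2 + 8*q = (q + 1)*(q^3 - 6*q^2 + 8*q) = (q - 4)*(q + 1)*(q^2 - 2*q) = (q - 4)*(q - 2)*(q + 1)*(q)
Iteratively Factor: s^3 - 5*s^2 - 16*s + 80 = (s - 5)*(s^2 - 16) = (s - 5)*(s + 4)*(s - 4)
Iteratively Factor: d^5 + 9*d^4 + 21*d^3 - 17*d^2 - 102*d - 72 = (d + 4)*(d^4 + 5*d^3 + d^2 - 21*d - 18) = (d + 3)*(d + 4)*(d^3 + 2*d^2 - 5*d - 6) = (d + 3)^2*(d + 4)*(d^2 - d - 2) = (d - 2)*(d + 3)^2*(d + 4)*(d + 1)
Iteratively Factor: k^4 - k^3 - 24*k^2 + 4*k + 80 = (k + 4)*(k^3 - 5*k^2 - 4*k + 20) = (k + 2)*(k + 4)*(k^2 - 7*k + 10) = (k - 2)*(k + 2)*(k + 4)*(k - 5)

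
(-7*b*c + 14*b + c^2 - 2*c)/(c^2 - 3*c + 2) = (-7*b + c)/(c - 1)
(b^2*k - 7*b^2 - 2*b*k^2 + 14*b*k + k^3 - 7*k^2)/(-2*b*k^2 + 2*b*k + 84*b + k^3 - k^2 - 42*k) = (-b^2 + 2*b*k - k^2)/(2*b*k + 12*b - k^2 - 6*k)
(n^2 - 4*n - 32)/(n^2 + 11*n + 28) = (n - 8)/(n + 7)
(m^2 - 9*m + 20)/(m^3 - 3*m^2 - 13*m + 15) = (m - 4)/(m^2 + 2*m - 3)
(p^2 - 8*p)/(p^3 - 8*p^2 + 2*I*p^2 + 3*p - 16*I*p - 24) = p/(p^2 + 2*I*p + 3)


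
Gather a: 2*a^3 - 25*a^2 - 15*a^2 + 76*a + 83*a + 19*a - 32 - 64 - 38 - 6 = 2*a^3 - 40*a^2 + 178*a - 140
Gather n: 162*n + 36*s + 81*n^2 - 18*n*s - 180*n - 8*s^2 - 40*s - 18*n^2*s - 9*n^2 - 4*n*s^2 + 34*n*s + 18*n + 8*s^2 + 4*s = n^2*(72 - 18*s) + n*(-4*s^2 + 16*s)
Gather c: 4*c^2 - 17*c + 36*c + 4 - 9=4*c^2 + 19*c - 5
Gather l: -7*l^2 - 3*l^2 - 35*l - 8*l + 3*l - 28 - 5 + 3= -10*l^2 - 40*l - 30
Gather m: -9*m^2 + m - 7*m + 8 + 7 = -9*m^2 - 6*m + 15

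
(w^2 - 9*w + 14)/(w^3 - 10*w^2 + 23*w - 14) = 1/(w - 1)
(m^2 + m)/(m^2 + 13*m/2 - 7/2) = 2*m*(m + 1)/(2*m^2 + 13*m - 7)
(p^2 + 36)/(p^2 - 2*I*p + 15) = (p^2 + 36)/(p^2 - 2*I*p + 15)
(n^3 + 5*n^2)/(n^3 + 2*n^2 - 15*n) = n/(n - 3)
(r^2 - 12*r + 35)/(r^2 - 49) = (r - 5)/(r + 7)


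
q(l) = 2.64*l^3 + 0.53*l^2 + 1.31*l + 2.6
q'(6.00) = 292.79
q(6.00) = 599.78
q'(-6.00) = 280.07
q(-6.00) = -556.42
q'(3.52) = 103.17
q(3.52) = 128.92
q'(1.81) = 29.18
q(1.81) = 22.36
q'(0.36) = 2.72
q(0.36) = 3.26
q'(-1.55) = 18.69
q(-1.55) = -7.99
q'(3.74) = 116.06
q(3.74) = 153.02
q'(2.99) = 75.28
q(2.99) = 81.82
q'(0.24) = 2.02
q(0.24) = 2.98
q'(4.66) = 178.24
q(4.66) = 287.37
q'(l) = 7.92*l^2 + 1.06*l + 1.31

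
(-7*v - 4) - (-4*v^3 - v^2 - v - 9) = 4*v^3 + v^2 - 6*v + 5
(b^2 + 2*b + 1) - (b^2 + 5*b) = 1 - 3*b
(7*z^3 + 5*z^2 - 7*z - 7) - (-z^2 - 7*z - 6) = 7*z^3 + 6*z^2 - 1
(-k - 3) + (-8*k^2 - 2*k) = -8*k^2 - 3*k - 3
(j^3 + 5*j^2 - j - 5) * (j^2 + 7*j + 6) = j^5 + 12*j^4 + 40*j^3 + 18*j^2 - 41*j - 30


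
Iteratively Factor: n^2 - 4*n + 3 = (n - 3)*(n - 1)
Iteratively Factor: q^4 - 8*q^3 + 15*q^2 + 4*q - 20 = (q + 1)*(q^3 - 9*q^2 + 24*q - 20) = (q - 2)*(q + 1)*(q^2 - 7*q + 10) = (q - 2)^2*(q + 1)*(q - 5)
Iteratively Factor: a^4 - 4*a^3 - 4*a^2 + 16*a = (a + 2)*(a^3 - 6*a^2 + 8*a) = (a - 4)*(a + 2)*(a^2 - 2*a) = a*(a - 4)*(a + 2)*(a - 2)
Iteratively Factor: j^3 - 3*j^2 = (j)*(j^2 - 3*j) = j^2*(j - 3)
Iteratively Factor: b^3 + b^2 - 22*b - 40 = (b + 4)*(b^2 - 3*b - 10) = (b + 2)*(b + 4)*(b - 5)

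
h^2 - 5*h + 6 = (h - 3)*(h - 2)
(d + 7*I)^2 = d^2 + 14*I*d - 49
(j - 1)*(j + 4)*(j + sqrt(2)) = j^3 + sqrt(2)*j^2 + 3*j^2 - 4*j + 3*sqrt(2)*j - 4*sqrt(2)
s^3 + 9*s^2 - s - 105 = (s - 3)*(s + 5)*(s + 7)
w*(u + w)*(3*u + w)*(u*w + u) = 3*u^3*w^2 + 3*u^3*w + 4*u^2*w^3 + 4*u^2*w^2 + u*w^4 + u*w^3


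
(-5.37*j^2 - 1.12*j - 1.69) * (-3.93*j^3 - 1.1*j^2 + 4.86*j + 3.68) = 21.1041*j^5 + 10.3086*j^4 - 18.2245*j^3 - 23.3458*j^2 - 12.335*j - 6.2192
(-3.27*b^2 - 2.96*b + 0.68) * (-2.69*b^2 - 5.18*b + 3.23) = 8.7963*b^4 + 24.901*b^3 + 2.9415*b^2 - 13.0832*b + 2.1964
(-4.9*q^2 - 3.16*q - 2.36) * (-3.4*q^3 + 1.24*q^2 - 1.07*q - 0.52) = 16.66*q^5 + 4.668*q^4 + 9.3486*q^3 + 3.0028*q^2 + 4.1684*q + 1.2272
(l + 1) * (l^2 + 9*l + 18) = l^3 + 10*l^2 + 27*l + 18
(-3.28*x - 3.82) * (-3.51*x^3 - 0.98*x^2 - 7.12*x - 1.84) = 11.5128*x^4 + 16.6226*x^3 + 27.0972*x^2 + 33.2336*x + 7.0288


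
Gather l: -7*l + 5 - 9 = -7*l - 4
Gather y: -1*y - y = -2*y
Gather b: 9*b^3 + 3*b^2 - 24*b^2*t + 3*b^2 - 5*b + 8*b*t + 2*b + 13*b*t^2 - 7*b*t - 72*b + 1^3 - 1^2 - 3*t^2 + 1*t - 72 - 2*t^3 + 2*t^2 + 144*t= 9*b^3 + b^2*(6 - 24*t) + b*(13*t^2 + t - 75) - 2*t^3 - t^2 + 145*t - 72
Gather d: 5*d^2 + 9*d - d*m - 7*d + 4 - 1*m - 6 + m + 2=5*d^2 + d*(2 - m)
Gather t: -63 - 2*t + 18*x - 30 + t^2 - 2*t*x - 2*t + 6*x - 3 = t^2 + t*(-2*x - 4) + 24*x - 96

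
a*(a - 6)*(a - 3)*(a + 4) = a^4 - 5*a^3 - 18*a^2 + 72*a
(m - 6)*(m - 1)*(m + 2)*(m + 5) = m^4 - 33*m^2 - 28*m + 60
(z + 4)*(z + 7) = z^2 + 11*z + 28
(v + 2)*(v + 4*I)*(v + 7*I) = v^3 + 2*v^2 + 11*I*v^2 - 28*v + 22*I*v - 56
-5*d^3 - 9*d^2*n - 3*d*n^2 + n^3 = (-5*d + n)*(d + n)^2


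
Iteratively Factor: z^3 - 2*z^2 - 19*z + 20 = (z - 1)*(z^2 - z - 20) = (z - 5)*(z - 1)*(z + 4)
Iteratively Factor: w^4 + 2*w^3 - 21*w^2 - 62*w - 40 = (w + 4)*(w^3 - 2*w^2 - 13*w - 10) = (w + 1)*(w + 4)*(w^2 - 3*w - 10) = (w - 5)*(w + 1)*(w + 4)*(w + 2)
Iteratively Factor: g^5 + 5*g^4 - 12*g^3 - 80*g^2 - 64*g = (g + 4)*(g^4 + g^3 - 16*g^2 - 16*g) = g*(g + 4)*(g^3 + g^2 - 16*g - 16) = g*(g + 4)^2*(g^2 - 3*g - 4) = g*(g - 4)*(g + 4)^2*(g + 1)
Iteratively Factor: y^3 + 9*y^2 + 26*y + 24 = (y + 4)*(y^2 + 5*y + 6) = (y + 2)*(y + 4)*(y + 3)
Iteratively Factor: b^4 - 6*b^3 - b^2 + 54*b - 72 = (b + 3)*(b^3 - 9*b^2 + 26*b - 24) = (b - 3)*(b + 3)*(b^2 - 6*b + 8) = (b - 4)*(b - 3)*(b + 3)*(b - 2)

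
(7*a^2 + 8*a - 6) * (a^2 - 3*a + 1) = 7*a^4 - 13*a^3 - 23*a^2 + 26*a - 6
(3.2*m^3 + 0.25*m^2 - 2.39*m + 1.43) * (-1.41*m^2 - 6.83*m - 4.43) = -4.512*m^5 - 22.2085*m^4 - 12.5136*m^3 + 13.1999*m^2 + 0.8208*m - 6.3349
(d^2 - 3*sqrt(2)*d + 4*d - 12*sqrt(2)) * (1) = d^2 - 3*sqrt(2)*d + 4*d - 12*sqrt(2)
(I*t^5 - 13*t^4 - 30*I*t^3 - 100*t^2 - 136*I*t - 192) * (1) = I*t^5 - 13*t^4 - 30*I*t^3 - 100*t^2 - 136*I*t - 192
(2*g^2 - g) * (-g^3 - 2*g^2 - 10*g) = -2*g^5 - 3*g^4 - 18*g^3 + 10*g^2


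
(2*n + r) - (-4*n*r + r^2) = 4*n*r + 2*n - r^2 + r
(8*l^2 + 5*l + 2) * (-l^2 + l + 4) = -8*l^4 + 3*l^3 + 35*l^2 + 22*l + 8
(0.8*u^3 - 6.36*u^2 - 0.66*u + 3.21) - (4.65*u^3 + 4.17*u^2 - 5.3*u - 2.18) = -3.85*u^3 - 10.53*u^2 + 4.64*u + 5.39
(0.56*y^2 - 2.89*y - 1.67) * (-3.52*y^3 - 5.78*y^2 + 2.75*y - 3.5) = -1.9712*y^5 + 6.936*y^4 + 24.1226*y^3 - 0.254900000000001*y^2 + 5.5225*y + 5.845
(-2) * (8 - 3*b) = 6*b - 16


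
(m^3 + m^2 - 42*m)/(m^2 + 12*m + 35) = m*(m - 6)/(m + 5)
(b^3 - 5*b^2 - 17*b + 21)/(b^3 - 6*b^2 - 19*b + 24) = (b - 7)/(b - 8)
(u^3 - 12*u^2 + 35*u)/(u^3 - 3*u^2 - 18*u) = (-u^2 + 12*u - 35)/(-u^2 + 3*u + 18)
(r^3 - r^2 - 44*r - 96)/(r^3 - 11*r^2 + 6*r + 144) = (r + 4)/(r - 6)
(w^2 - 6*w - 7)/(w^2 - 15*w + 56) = (w + 1)/(w - 8)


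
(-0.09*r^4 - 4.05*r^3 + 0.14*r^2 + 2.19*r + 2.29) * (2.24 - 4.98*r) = 0.4482*r^5 + 19.9674*r^4 - 9.7692*r^3 - 10.5926*r^2 - 6.4986*r + 5.1296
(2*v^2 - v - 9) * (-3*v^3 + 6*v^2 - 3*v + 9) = -6*v^5 + 15*v^4 + 15*v^3 - 33*v^2 + 18*v - 81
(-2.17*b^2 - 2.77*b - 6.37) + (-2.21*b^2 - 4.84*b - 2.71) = -4.38*b^2 - 7.61*b - 9.08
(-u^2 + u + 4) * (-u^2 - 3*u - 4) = u^4 + 2*u^3 - 3*u^2 - 16*u - 16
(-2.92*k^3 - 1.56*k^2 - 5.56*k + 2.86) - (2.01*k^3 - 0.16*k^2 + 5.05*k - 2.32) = -4.93*k^3 - 1.4*k^2 - 10.61*k + 5.18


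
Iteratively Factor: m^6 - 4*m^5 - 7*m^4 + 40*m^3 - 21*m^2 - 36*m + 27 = (m + 1)*(m^5 - 5*m^4 - 2*m^3 + 42*m^2 - 63*m + 27) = (m - 3)*(m + 1)*(m^4 - 2*m^3 - 8*m^2 + 18*m - 9) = (m - 3)*(m + 1)*(m + 3)*(m^3 - 5*m^2 + 7*m - 3) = (m - 3)*(m - 1)*(m + 1)*(m + 3)*(m^2 - 4*m + 3) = (m - 3)*(m - 1)^2*(m + 1)*(m + 3)*(m - 3)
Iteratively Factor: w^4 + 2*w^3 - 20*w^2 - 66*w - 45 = (w + 1)*(w^3 + w^2 - 21*w - 45) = (w + 1)*(w + 3)*(w^2 - 2*w - 15) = (w + 1)*(w + 3)^2*(w - 5)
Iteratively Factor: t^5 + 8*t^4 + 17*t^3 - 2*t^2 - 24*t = (t + 3)*(t^4 + 5*t^3 + 2*t^2 - 8*t) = (t + 2)*(t + 3)*(t^3 + 3*t^2 - 4*t) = (t - 1)*(t + 2)*(t + 3)*(t^2 + 4*t) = t*(t - 1)*(t + 2)*(t + 3)*(t + 4)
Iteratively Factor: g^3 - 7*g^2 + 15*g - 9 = (g - 3)*(g^2 - 4*g + 3) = (g - 3)^2*(g - 1)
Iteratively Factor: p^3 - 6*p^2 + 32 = (p - 4)*(p^2 - 2*p - 8) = (p - 4)*(p + 2)*(p - 4)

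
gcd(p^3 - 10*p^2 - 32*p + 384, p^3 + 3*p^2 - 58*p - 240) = p^2 - 2*p - 48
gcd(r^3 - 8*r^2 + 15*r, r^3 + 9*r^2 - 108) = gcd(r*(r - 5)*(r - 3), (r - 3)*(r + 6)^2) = r - 3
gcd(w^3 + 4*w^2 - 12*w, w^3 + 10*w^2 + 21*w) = w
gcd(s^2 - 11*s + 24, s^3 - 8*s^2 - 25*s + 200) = s - 8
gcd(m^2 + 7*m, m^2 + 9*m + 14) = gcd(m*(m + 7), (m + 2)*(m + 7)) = m + 7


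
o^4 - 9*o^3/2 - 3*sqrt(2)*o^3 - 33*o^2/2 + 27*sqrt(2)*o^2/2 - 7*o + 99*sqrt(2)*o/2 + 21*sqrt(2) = (o - 7)*(o - 3*sqrt(2))*(sqrt(2)*o/2 + sqrt(2))*(sqrt(2)*o + sqrt(2)/2)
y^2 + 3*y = y*(y + 3)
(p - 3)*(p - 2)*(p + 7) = p^3 + 2*p^2 - 29*p + 42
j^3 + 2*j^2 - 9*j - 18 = (j - 3)*(j + 2)*(j + 3)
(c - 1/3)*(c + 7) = c^2 + 20*c/3 - 7/3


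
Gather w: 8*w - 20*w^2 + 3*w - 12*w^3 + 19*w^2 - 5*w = -12*w^3 - w^2 + 6*w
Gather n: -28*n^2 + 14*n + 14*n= -28*n^2 + 28*n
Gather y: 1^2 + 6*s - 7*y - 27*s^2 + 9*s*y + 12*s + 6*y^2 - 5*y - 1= -27*s^2 + 18*s + 6*y^2 + y*(9*s - 12)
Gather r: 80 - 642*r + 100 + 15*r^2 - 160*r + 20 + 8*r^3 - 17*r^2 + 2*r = 8*r^3 - 2*r^2 - 800*r + 200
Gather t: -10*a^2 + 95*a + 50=-10*a^2 + 95*a + 50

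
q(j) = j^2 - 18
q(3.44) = -6.17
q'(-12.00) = -24.00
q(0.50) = -17.75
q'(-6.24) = -12.48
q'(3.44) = 6.88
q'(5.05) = 10.10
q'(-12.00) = -24.00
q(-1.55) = -15.60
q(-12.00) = 126.00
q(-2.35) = -12.48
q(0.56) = -17.69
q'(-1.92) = -3.84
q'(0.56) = 1.12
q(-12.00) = 126.00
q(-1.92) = -14.31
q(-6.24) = 20.94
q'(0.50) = 1.00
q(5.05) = 7.50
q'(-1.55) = -3.10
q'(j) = 2*j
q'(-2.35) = -4.70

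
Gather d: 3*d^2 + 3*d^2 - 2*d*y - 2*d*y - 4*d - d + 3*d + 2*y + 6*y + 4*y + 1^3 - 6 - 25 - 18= 6*d^2 + d*(-4*y - 2) + 12*y - 48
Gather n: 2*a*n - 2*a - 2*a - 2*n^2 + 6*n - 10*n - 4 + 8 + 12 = -4*a - 2*n^2 + n*(2*a - 4) + 16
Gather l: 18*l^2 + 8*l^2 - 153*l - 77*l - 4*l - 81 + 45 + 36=26*l^2 - 234*l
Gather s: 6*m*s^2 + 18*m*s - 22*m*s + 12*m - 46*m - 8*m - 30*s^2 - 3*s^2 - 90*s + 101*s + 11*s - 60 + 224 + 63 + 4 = -42*m + s^2*(6*m - 33) + s*(22 - 4*m) + 231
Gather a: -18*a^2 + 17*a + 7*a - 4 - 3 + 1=-18*a^2 + 24*a - 6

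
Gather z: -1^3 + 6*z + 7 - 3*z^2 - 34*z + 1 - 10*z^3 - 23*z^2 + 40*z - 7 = -10*z^3 - 26*z^2 + 12*z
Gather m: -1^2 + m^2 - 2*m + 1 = m^2 - 2*m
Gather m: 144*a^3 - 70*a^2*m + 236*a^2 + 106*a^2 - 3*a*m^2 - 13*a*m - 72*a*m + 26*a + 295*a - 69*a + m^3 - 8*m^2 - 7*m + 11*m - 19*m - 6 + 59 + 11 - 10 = 144*a^3 + 342*a^2 + 252*a + m^3 + m^2*(-3*a - 8) + m*(-70*a^2 - 85*a - 15) + 54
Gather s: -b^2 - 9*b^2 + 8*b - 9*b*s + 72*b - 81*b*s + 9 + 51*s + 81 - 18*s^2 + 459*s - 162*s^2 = -10*b^2 + 80*b - 180*s^2 + s*(510 - 90*b) + 90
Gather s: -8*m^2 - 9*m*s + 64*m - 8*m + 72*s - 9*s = -8*m^2 + 56*m + s*(63 - 9*m)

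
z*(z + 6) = z^2 + 6*z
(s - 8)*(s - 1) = s^2 - 9*s + 8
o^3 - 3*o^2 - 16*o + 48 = (o - 4)*(o - 3)*(o + 4)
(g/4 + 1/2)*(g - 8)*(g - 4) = g^3/4 - 5*g^2/2 + 2*g + 16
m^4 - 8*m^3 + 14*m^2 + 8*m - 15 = (m - 5)*(m - 3)*(m - 1)*(m + 1)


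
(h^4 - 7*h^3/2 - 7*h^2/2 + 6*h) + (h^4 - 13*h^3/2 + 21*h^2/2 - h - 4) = 2*h^4 - 10*h^3 + 7*h^2 + 5*h - 4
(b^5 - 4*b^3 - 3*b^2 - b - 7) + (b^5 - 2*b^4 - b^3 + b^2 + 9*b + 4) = 2*b^5 - 2*b^4 - 5*b^3 - 2*b^2 + 8*b - 3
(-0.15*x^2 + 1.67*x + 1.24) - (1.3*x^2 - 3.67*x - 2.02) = -1.45*x^2 + 5.34*x + 3.26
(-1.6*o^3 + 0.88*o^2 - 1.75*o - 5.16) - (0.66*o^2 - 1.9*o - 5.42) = -1.6*o^3 + 0.22*o^2 + 0.15*o + 0.26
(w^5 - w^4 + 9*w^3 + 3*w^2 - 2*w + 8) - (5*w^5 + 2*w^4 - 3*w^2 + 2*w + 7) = -4*w^5 - 3*w^4 + 9*w^3 + 6*w^2 - 4*w + 1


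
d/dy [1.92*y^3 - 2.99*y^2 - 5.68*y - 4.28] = 5.76*y^2 - 5.98*y - 5.68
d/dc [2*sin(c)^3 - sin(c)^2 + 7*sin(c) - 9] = (6*sin(c)^2 - 2*sin(c) + 7)*cos(c)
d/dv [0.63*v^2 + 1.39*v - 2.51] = 1.26*v + 1.39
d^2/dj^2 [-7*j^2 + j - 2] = -14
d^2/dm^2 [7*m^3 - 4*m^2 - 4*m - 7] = 42*m - 8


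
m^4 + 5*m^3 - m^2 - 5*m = m*(m - 1)*(m + 1)*(m + 5)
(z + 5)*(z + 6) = z^2 + 11*z + 30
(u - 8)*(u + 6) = u^2 - 2*u - 48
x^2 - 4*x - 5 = (x - 5)*(x + 1)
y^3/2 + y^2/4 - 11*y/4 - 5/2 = (y/2 + 1)*(y - 5/2)*(y + 1)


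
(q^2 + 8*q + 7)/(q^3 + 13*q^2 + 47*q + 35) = 1/(q + 5)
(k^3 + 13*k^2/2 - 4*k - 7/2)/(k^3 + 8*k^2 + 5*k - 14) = (k + 1/2)/(k + 2)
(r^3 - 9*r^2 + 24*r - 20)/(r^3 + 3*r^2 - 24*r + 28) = (r - 5)/(r + 7)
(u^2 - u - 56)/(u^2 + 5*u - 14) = (u - 8)/(u - 2)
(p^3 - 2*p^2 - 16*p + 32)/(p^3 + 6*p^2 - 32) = (p - 4)/(p + 4)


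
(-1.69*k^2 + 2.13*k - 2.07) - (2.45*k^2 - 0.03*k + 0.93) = -4.14*k^2 + 2.16*k - 3.0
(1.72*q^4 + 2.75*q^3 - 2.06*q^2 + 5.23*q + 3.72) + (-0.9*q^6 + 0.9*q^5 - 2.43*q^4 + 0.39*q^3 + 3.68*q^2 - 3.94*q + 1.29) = -0.9*q^6 + 0.9*q^5 - 0.71*q^4 + 3.14*q^3 + 1.62*q^2 + 1.29*q + 5.01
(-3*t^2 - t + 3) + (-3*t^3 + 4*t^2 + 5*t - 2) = -3*t^3 + t^2 + 4*t + 1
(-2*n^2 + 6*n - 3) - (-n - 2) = -2*n^2 + 7*n - 1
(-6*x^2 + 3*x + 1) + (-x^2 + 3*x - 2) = -7*x^2 + 6*x - 1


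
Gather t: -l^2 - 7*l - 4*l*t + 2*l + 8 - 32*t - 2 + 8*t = -l^2 - 5*l + t*(-4*l - 24) + 6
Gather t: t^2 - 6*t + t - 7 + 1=t^2 - 5*t - 6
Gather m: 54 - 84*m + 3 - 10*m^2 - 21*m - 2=-10*m^2 - 105*m + 55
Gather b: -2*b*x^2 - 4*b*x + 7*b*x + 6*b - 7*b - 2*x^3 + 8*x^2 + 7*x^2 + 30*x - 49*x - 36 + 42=b*(-2*x^2 + 3*x - 1) - 2*x^3 + 15*x^2 - 19*x + 6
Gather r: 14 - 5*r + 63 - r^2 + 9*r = -r^2 + 4*r + 77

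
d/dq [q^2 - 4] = 2*q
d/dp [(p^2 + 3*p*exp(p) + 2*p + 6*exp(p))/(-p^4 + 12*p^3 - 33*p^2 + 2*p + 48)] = (2*(p^2 + 3*p*exp(p) + 2*p + 6*exp(p))*(2*p^3 - 18*p^2 + 33*p - 1) + (3*p*exp(p) + 2*p + 9*exp(p) + 2)*(-p^4 + 12*p^3 - 33*p^2 + 2*p + 48))/(-p^4 + 12*p^3 - 33*p^2 + 2*p + 48)^2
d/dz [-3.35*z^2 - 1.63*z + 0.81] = -6.7*z - 1.63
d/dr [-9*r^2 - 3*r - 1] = -18*r - 3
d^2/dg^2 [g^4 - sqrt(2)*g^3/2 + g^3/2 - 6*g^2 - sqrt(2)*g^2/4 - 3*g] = 12*g^2 - 3*sqrt(2)*g + 3*g - 12 - sqrt(2)/2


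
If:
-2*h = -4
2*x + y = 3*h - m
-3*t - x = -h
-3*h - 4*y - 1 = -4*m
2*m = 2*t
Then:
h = 2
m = -15/16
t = -15/16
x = 77/16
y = -43/16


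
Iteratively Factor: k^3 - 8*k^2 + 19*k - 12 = (k - 1)*(k^2 - 7*k + 12) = (k - 4)*(k - 1)*(k - 3)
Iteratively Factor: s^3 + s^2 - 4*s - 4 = (s - 2)*(s^2 + 3*s + 2) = (s - 2)*(s + 2)*(s + 1)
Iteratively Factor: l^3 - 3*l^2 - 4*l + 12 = (l - 3)*(l^2 - 4) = (l - 3)*(l - 2)*(l + 2)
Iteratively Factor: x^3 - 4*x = (x + 2)*(x^2 - 2*x) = (x - 2)*(x + 2)*(x)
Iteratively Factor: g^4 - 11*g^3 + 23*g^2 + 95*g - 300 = (g - 4)*(g^3 - 7*g^2 - 5*g + 75) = (g - 4)*(g + 3)*(g^2 - 10*g + 25) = (g - 5)*(g - 4)*(g + 3)*(g - 5)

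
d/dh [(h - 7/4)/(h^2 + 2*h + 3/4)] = 4*(-4*h^2 + 14*h + 17)/(16*h^4 + 64*h^3 + 88*h^2 + 48*h + 9)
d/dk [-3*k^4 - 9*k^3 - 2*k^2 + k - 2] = -12*k^3 - 27*k^2 - 4*k + 1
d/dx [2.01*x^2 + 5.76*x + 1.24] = 4.02*x + 5.76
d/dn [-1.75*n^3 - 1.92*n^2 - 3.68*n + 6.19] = -5.25*n^2 - 3.84*n - 3.68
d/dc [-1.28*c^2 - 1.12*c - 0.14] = -2.56*c - 1.12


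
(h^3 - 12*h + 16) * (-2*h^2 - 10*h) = -2*h^5 - 10*h^4 + 24*h^3 + 88*h^2 - 160*h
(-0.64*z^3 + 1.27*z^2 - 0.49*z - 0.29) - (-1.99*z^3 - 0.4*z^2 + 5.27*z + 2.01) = 1.35*z^3 + 1.67*z^2 - 5.76*z - 2.3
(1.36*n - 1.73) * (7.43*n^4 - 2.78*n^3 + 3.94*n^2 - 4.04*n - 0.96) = 10.1048*n^5 - 16.6347*n^4 + 10.1678*n^3 - 12.3106*n^2 + 5.6836*n + 1.6608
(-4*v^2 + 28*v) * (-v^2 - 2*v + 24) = 4*v^4 - 20*v^3 - 152*v^2 + 672*v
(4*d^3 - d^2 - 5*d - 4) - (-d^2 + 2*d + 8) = 4*d^3 - 7*d - 12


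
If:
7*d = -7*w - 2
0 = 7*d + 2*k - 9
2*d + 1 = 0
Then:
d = -1/2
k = 25/4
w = 3/14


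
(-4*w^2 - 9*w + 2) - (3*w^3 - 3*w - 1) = -3*w^3 - 4*w^2 - 6*w + 3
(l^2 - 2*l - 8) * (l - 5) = l^3 - 7*l^2 + 2*l + 40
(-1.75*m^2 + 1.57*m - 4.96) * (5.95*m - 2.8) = -10.4125*m^3 + 14.2415*m^2 - 33.908*m + 13.888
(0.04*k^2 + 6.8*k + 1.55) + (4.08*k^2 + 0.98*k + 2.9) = 4.12*k^2 + 7.78*k + 4.45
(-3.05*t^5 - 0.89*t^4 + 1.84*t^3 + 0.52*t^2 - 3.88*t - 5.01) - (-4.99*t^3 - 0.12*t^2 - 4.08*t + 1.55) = -3.05*t^5 - 0.89*t^4 + 6.83*t^3 + 0.64*t^2 + 0.2*t - 6.56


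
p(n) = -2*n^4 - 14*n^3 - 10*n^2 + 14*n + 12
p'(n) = -8*n^3 - 42*n^2 - 20*n + 14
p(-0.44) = 5.02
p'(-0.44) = 15.35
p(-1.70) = 11.38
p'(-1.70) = -34.08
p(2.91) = -520.35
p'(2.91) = -597.00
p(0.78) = 9.45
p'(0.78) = -30.95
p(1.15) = -9.92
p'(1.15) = -76.71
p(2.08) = -165.56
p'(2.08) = -281.30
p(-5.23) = 171.67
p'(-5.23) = 114.22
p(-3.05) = 100.42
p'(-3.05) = -88.72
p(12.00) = -66924.00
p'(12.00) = -20098.00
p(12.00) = -66924.00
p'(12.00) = -20098.00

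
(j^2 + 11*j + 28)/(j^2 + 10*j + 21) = (j + 4)/(j + 3)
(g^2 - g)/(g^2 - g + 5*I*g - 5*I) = g/(g + 5*I)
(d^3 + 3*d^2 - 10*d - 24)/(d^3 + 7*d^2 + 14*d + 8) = (d - 3)/(d + 1)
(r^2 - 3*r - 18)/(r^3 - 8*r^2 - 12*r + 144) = (r + 3)/(r^2 - 2*r - 24)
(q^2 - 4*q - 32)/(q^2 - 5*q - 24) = (q + 4)/(q + 3)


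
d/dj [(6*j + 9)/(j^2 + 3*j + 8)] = 3*(2*j^2 + 6*j - (2*j + 3)^2 + 16)/(j^2 + 3*j + 8)^2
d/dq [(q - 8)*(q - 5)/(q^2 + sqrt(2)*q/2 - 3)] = 2*(-(q - 8)*(q - 5)*(4*q + sqrt(2)) + (2*q - 13)*(2*q^2 + sqrt(2)*q - 6))/(2*q^2 + sqrt(2)*q - 6)^2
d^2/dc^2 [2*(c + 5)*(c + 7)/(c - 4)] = 396/(c^3 - 12*c^2 + 48*c - 64)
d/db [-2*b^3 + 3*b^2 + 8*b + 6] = -6*b^2 + 6*b + 8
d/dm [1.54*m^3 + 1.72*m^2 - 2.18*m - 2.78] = 4.62*m^2 + 3.44*m - 2.18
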